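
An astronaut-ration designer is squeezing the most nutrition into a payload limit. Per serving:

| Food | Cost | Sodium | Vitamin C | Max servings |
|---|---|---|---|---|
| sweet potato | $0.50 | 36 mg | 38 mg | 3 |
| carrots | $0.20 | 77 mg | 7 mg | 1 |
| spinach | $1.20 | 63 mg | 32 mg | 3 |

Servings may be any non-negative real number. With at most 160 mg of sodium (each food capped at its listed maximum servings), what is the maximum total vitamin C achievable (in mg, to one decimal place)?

140.4 mg

Vitamin C per mg sodium: sweet potato 1.056, spinach 0.5079, carrots 0.09091.
Take 3 servings of sweet potato: uses 108 mg sodium, +114.0 mg vitamin C (running total 114.0 mg).
Take 0.8254 servings of spinach: uses 52 mg sodium, +26.4 mg vitamin C (running total 140.4 mg).
Filling greedily by vitamin C-per-mg sodium is optimal for one linear limit, giving 140.4 mg.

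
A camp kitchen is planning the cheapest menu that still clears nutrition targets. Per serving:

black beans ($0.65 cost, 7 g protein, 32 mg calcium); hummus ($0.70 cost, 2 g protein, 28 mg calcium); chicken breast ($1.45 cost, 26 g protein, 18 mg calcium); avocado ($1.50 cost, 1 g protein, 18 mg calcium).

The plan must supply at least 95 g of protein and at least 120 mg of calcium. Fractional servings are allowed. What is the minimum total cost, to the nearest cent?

$5.82

A basic optimal solution has at most two foods positive. Try each food alone and each pair with both targets met exactly.
black beans only: max(95/7, 120/32) = 13.57 servings → $8.82.
hummus only: max(95/2, 120/28) = 47.5 servings → $33.25.
chicken breast only: max(95/26, 120/18) = 6.667 servings → $9.67.
avocado only: max(95/1, 120/18) = 95 servings → $142.50.
black beans + hummus: the both-tight solution has a negative serving — not a feasible corner.
black beans + chicken breast with both tight: 1.997 servings and 3.116 servings → $5.82.
black beans + avocado: the both-tight solution has a negative serving — not a feasible corner.
hummus + chicken breast with both tight: 2.038 servings and 3.497 servings → $6.50.
hummus + avocado with both targets exact would need a negative amount; discard.
chicken breast + avocado with both tight: 3.533 servings and 3.133 servings → $9.82.
Cheapest feasible corner: $5.82.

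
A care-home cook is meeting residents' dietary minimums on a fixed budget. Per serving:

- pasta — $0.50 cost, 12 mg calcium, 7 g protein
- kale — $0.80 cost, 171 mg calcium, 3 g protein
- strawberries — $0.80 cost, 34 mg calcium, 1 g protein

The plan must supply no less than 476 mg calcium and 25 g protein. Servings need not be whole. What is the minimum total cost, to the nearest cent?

Compare the cost at each extreme point of the feasible region.
pasta only: max(476/12, 25/7) = 39.67 servings → $19.83.
kale only: max(476/171, 25/3) = 8.333 servings → $6.67.
strawberries only: max(476/34, 25/1) = 25 servings → $20.00.
pasta + kale with both tight: 2.452 servings and 2.612 servings → $3.32.
pasta + strawberries with both tight: 1.655 servings and 13.42 servings → $11.56.
kale + strawberries: the both-tight solution has a negative serving — not a feasible corner.
Cheapest feasible corner: $3.32.

$3.32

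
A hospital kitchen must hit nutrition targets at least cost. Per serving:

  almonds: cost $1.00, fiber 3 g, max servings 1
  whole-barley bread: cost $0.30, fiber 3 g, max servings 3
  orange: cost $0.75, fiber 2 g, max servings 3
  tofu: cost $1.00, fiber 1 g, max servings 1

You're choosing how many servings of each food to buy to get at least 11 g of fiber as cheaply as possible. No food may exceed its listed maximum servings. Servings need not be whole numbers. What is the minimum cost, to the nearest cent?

Cost per g of fiber: whole-barley bread $0.1000, almonds $0.3333, orange $0.3750, tofu $1.0000.
Take 3 servings of whole-barley bread: +9.0 g fiber for $0.90 (total $0.90, still need 2.0 g).
Take 0.6667 servings of almonds: +2.0 g fiber for $0.67 (total $1.57, still need 0.0 g).
Filling from the cheapest source first is optimal under one linear minimum: $1.57.

$1.57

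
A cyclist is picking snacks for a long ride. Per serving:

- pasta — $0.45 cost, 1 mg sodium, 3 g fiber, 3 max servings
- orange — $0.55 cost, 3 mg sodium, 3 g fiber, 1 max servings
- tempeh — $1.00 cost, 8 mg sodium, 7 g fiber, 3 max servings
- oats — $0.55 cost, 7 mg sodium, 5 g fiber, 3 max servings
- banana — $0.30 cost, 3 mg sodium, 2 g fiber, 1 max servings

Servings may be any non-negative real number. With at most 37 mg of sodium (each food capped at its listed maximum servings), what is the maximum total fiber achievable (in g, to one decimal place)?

Fiber per mg sodium: pasta 3, orange 1, tempeh 0.875, oats 0.7143, banana 0.6667.
Take 3 servings of pasta: uses 3 mg sodium, +9.0 g fiber (running total 9.0 g).
Take 1 serving of orange: uses 3 mg sodium, +3.0 g fiber (running total 12.0 g).
Take 3 servings of tempeh: uses 24 mg sodium, +21.0 g fiber (running total 33.0 g).
Take 1 serving of oats: uses 7 mg sodium, +5.0 g fiber (running total 38.0 g).
Greedy by best ratio exhausts the sodium allowance optimally: 38.0 g.

38.0 g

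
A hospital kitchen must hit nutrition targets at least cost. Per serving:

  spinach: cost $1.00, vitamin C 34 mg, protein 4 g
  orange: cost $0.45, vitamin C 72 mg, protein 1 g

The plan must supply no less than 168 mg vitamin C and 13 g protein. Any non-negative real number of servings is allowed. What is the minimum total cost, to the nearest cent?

spinach only: max(168/34, 13/4) = 4.941 servings → $4.94.
orange only: max(168/72, 13/1) = 13 servings → $5.85.
spinach + orange with both tight: 3.024 servings and 0.9055 servings → $3.43.
Cheapest feasible corner: $3.43.

$3.43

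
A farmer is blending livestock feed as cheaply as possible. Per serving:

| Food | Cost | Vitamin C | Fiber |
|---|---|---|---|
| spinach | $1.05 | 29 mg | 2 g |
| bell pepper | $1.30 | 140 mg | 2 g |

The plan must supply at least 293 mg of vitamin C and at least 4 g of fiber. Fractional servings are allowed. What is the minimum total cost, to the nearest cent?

This is a tiny linear program; its minimum lies at a vertex of the feasible set. List the vertices and price them.
spinach only: max(293/29, 4/2) = 10.1 servings → $10.61.
bell pepper only: max(293/140, 4/2) = 2.093 servings → $2.72.
spinach + bell pepper: intersection lies outside the first quadrant.
So the least-cost plan costs $2.72.

$2.72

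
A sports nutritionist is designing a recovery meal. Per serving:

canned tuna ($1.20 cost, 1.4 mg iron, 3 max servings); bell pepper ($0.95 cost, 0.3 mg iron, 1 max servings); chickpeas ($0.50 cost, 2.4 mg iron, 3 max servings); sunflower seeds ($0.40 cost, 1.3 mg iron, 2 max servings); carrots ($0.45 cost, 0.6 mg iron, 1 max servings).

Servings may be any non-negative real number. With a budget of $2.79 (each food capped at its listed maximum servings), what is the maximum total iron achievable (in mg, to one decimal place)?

Iron per dollar: chickpeas 4.8, sunflower seeds 3.25, carrots 1.333, canned tuna 1.167, bell pepper 0.3158.
Take 3 servings of chickpeas: spends $1.50, +7.2 mg iron (running total 7.2 mg).
Take 2 servings of sunflower seeds: spends $0.80, +2.6 mg iron (running total 9.8 mg).
Take 1 serving of carrots: spends $0.45, +0.6 mg iron (running total 10.4 mg).
Take 0.03333 servings of canned tuna: spends $0.04, +0.0 mg iron (running total 10.4 mg).
Filling greedily by iron-per-dollar is optimal for one linear limit, giving 10.4 mg.

10.4 mg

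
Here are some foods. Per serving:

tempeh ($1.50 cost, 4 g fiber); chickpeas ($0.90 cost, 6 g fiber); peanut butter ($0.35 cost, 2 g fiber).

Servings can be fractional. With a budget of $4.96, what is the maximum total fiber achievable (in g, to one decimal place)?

33.1 g

Fiber per dollar: chickpeas 6.667, peanut butter 5.714, tempeh 2.667.
With no serving limits, spend the whole cost allowance on chickpeas: $4.96 / $0.90 × 6 g = 33.1 g.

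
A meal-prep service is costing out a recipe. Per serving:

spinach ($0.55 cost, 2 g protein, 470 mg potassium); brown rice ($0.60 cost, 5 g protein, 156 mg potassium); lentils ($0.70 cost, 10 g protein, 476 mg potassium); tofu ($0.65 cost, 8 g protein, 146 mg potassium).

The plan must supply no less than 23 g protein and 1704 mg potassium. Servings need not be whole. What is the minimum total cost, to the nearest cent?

$2.28

At the optimum either one food covers both requirements or two foods hit both targets exactly; no other combination can be cheaper.
spinach only: max(23/2, 1704/470) = 11.5 servings → $6.33.
brown rice only: max(23/5, 1704/156) = 10.92 servings → $6.55.
lentils only: max(23/10, 1704/476) = 3.58 servings → $2.51.
tofu only: max(23/8, 1704/146) = 11.67 servings → $7.59.
spinach + brown rice with both tight: 2.42 servings and 3.632 servings → $3.51.
spinach + lentils with both tight: 1.625 servings and 1.975 servings → $2.28.
spinach + tofu with both tight: 2.963 servings and 2.134 servings → $3.02.
brown rice + lentils with both targets exact would need a negative amount; discard.
brown rice + tofu: intersection lies outside the first quadrant.
lentils + tofu: the both-tight solution has a negative serving — not a feasible corner.
Cheapest feasible corner: $2.28.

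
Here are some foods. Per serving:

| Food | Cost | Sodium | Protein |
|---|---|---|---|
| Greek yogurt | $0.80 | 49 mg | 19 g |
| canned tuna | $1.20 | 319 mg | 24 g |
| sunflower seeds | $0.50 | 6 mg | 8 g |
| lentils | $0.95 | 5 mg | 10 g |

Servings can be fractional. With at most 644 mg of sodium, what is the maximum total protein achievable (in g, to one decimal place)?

1288.0 g

Protein per mg sodium: lentils 2, sunflower seeds 1.333, Greek yogurt 0.3878, canned tuna 0.07524.
With no serving limits, spend the whole sodium allowance on lentils: 644 mg / 5 mg × 10 g = 1288.0 g.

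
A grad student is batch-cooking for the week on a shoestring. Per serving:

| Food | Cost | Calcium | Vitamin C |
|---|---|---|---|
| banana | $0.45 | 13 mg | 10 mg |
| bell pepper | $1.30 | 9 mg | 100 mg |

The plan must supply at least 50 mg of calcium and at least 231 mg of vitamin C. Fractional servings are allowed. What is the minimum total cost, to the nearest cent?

$3.78

For a min-cost LP with two ≥-constraints, a basic feasible solution has at most two positive variables.
banana only: max(50/13, 231/10) = 23.1 servings → $10.39.
bell pepper only: max(50/9, 231/100) = 5.556 servings → $7.22.
banana + bell pepper with both tight: 2.414 servings and 2.069 servings → $3.78.
The minimum over all feasible corners is $3.78.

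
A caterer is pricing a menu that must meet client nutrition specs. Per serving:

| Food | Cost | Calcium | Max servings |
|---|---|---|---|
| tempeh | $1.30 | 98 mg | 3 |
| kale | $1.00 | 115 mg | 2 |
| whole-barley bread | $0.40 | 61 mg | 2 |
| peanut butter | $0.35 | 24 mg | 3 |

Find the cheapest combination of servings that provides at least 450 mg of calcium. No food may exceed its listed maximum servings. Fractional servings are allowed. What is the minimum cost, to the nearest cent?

Cost per mg of calcium: whole-barley bread $0.0066, kale $0.0087, tempeh $0.0133, peanut butter $0.0146.
Take 2 servings of whole-barley bread: +122.0 mg calcium for $0.80 (total $0.80, still need 328.0 mg).
Take 2 servings of kale: +230.0 mg calcium for $2.00 (total $2.80, still need 98.0 mg).
Take 1 serving of tempeh: +98.0 mg calcium for $1.30 (total $4.10, still need 0.0 mg).
Filling from the cheapest source first is optimal under one linear minimum: $4.10.

$4.10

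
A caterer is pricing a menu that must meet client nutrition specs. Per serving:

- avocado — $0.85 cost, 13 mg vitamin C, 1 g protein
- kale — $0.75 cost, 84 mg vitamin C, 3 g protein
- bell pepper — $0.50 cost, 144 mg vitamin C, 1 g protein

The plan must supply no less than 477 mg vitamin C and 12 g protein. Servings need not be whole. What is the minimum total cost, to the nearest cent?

avocado only: max(477/13, 12/1) = 36.69 servings → $31.19.
kale only: max(477/84, 12/3) = 5.679 servings → $4.26.
bell pepper only: max(477/144, 12/1) = 12 servings → $6.00.
avocado + kale with both targets exact would need a negative amount; discard.
avocado + bell pepper with both tight: 9.55 servings and 2.45 servings → $9.34.
kale + bell pepper with both tight: 3.595 servings and 1.216 servings → $3.30.
The minimum over all feasible corners is $3.30.

$3.30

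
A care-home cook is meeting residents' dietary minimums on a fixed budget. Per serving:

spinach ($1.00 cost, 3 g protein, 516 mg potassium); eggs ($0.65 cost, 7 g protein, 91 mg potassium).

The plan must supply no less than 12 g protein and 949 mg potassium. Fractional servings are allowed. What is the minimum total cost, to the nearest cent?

$2.31

A basic optimal solution has at most two foods positive. Try each food alone and each pair with both targets met exactly.
spinach only: max(12/3, 949/516) = 4 servings → $4.00.
eggs only: max(12/7, 949/91) = 10.43 servings → $6.78.
spinach + eggs with both tight: 1.662 servings and 1.002 servings → $2.31.
Cheapest feasible corner: $2.31.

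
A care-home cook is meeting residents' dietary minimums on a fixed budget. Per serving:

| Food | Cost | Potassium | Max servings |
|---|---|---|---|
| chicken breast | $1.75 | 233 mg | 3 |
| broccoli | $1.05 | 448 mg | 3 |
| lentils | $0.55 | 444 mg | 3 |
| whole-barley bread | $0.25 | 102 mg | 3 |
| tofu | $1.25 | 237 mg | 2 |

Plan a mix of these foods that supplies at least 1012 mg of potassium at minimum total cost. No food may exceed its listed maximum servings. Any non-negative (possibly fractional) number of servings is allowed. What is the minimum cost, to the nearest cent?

$1.25

Cost per mg of potassium: lentils $0.0012, broccoli $0.0023, whole-barley bread $0.0025, tofu $0.0053, chicken breast $0.0075.
Take 2.279 servings of lentils: +1012.0 mg potassium for $1.25 (total $1.25, still need 0.0 mg).
Greedy by cheapest-per-mg is optimal for a single linear constraint, so the minimum cost is $1.25.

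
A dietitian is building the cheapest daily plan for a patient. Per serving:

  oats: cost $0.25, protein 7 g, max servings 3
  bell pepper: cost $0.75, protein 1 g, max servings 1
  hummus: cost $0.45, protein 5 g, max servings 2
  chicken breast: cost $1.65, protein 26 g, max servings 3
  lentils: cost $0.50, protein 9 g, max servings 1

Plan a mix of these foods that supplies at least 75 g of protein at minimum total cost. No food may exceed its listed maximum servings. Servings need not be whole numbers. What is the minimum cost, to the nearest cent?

Cost per g of protein: oats $0.0357, lentils $0.0556, chicken breast $0.0635, hummus $0.0900, bell pepper $0.7500.
Take 3 servings of oats: +21.0 g protein for $0.75 (total $0.75, still need 54.0 g).
Take 1 serving of lentils: +9.0 g protein for $0.50 (total $1.25, still need 45.0 g).
Take 1.731 servings of chicken breast: +45.0 g protein for $2.86 (total $4.11, still need 0.0 g).
Filling from the cheapest source first is optimal under one linear minimum: $4.11.

$4.11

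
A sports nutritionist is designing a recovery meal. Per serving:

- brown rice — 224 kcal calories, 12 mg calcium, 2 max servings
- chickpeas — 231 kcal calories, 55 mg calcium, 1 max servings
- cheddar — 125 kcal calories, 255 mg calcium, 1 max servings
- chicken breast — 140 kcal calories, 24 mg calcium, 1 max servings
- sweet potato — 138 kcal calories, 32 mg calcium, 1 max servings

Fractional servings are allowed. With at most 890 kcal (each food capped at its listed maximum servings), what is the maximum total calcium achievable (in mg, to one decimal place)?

Calcium per kcal: cheddar 2.04, chickpeas 0.2381, sweet potato 0.2319, chicken breast 0.1714, brown rice 0.05357.
Take 1 serving of cheddar: uses 125 kcal, +255.0 mg calcium (running total 255.0 mg).
Take 1 serving of chickpeas: uses 231 kcal, +55.0 mg calcium (running total 310.0 mg).
Take 1 serving of sweet potato: uses 138 kcal, +32.0 mg calcium (running total 342.0 mg).
Take 1 serving of chicken breast: uses 140 kcal, +24.0 mg calcium (running total 366.0 mg).
Take 1.143 servings of brown rice: uses 256 kcal, +13.7 mg calcium (running total 379.7 mg).
Greedy by best ratio exhausts the calories allowance optimally: 379.7 mg.

379.7 mg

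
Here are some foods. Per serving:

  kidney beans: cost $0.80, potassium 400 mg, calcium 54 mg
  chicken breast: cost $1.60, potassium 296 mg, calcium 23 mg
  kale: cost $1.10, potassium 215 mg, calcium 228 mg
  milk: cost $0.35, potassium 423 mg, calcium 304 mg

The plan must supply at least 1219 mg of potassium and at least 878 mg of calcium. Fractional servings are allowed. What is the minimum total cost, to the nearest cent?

An LP optimum is at a vertex; with two nutrient constraints at most two foods are used. Check each candidate.
kidney beans only: max(1219/400, 878/54) = 16.26 servings → $13.01.
chicken breast only: max(1219/296, 878/23) = 38.17 servings → $61.08.
kale only: max(1219/215, 878/228) = 5.67 servings → $6.24.
milk only: max(1219/423, 878/304) = 2.888 servings → $1.01.
kidney beans + chicken breast: the both-tight solution has a negative serving — not a feasible corner.
kidney beans + kale with both tight: 1.12 servings and 3.586 servings → $4.84.
kidney beans + milk: intersection lies outside the first quadrant.
chicken breast + kale with both tight: 1.426 servings and 3.707 servings → $6.36.
chicken breast + milk with both targets exact would need a negative amount; discard.
kale + milk with both tight: 0.02632 servings and 2.868 servings → $1.03.
Cheapest feasible corner: $1.01.

$1.01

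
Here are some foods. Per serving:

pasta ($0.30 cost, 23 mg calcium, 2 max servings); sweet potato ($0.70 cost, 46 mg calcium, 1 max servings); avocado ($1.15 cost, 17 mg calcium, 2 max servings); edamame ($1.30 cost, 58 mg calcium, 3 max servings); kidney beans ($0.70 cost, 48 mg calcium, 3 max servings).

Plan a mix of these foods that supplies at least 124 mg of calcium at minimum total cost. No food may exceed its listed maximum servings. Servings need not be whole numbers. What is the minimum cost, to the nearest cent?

$1.74

Cost per mg of calcium: pasta $0.0130, kidney beans $0.0146, sweet potato $0.0152, edamame $0.0224, avocado $0.0676.
Take 2 servings of pasta: +46.0 mg calcium for $0.60 (total $0.60, still need 78.0 mg).
Take 1.625 servings of kidney beans: +78.0 mg calcium for $1.14 (total $1.74, still need 0.0 mg).
Greedy by cheapest-per-mg is optimal for a single linear constraint, so the minimum cost is $1.74.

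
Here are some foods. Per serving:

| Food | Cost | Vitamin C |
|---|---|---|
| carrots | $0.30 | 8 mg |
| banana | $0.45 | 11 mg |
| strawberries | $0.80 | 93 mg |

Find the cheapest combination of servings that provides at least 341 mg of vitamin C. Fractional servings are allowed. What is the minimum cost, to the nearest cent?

Cost per mg of vitamin C: strawberries $0.0086, carrots $0.0375, banana $0.0409.
With no serving limits, use only strawberries: 341 mg / 93 mg = 3.667 servings × $0.80 = $2.93.

$2.93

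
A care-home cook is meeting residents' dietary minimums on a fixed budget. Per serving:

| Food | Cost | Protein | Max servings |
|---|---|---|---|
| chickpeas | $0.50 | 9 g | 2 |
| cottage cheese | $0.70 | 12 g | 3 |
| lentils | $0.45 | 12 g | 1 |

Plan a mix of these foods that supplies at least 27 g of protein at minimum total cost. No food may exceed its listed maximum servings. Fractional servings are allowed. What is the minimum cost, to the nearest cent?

$1.28

Cost per g of protein: lentils $0.0375, chickpeas $0.0556, cottage cheese $0.0583.
Take 1 serving of lentils: +12.0 g protein for $0.45 (total $0.45, still need 15.0 g).
Take 1.667 servings of chickpeas: +15.0 g protein for $0.83 (total $1.28, still need 0.0 g).
Filling from the cheapest source first is optimal under one linear minimum: $1.28.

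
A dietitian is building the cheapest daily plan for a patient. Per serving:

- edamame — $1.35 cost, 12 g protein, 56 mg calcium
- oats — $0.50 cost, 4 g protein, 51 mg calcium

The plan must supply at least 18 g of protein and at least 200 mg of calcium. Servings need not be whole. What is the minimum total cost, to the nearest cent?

Compare the cost at each extreme point of the feasible region.
edamame only: max(18/12, 200/56) = 3.571 servings → $4.82.
oats only: max(18/4, 200/51) = 4.5 servings → $2.25.
edamame + oats with both tight: 0.3041 servings and 3.588 servings → $2.20.
Cheapest feasible corner: $2.20.

$2.20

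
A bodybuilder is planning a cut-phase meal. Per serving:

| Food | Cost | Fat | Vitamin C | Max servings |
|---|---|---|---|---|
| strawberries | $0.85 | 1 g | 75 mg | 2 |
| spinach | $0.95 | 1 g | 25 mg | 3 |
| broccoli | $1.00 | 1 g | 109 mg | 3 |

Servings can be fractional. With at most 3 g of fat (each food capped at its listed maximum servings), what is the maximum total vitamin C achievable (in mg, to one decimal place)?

327.0 mg

Vitamin C per g fat: broccoli 109, strawberries 75, spinach 25.
Take 3 servings of broccoli: uses 3 g fat, +327.0 mg vitamin C (running total 327.0 mg).
Greedy by best ratio exhausts the fat allowance optimally: 327.0 mg.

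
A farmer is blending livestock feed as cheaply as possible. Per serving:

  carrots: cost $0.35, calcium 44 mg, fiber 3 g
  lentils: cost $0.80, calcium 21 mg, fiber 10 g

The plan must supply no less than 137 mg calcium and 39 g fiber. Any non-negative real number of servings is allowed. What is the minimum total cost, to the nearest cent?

An LP optimum is at a vertex; with two nutrient constraints at most two foods are used. Check each candidate.
carrots only: max(137/44, 39/3) = 13 servings → $4.55.
lentils only: max(137/21, 39/10) = 6.524 servings → $5.22.
carrots + lentils with both tight: 1.462 servings and 3.462 servings → $3.28.
The minimum over all feasible corners is $3.28.

$3.28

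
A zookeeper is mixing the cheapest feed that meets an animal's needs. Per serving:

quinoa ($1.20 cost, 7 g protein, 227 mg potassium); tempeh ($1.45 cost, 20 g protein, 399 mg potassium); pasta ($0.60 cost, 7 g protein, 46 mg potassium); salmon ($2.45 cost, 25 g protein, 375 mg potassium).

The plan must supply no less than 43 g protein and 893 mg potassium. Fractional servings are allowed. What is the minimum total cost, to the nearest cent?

$3.25

quinoa only: max(43/7, 893/227) = 6.143 servings → $7.37.
tempeh only: max(43/20, 893/399) = 2.238 servings → $3.25.
pasta only: max(43/7, 893/46) = 19.41 servings → $11.65.
salmon only: max(43/25, 893/375) = 2.381 servings → $5.83.
quinoa + tempeh with both tight: 0.4024 servings and 2.009 servings → $3.40.
quinoa + pasta with both tight: 3.373 servings and 2.77 servings → $5.71.
quinoa + salmon with both tight: 2.033 servings and 1.151 servings → $5.26.
tempeh + pasta: the both-tight solution has a negative serving — not a feasible corner.
tempeh + salmon with both targets exact would need a negative amount; discard.
pasta + salmon with both targets exact would need a negative amount; discard.
The minimum over all feasible corners is $3.25.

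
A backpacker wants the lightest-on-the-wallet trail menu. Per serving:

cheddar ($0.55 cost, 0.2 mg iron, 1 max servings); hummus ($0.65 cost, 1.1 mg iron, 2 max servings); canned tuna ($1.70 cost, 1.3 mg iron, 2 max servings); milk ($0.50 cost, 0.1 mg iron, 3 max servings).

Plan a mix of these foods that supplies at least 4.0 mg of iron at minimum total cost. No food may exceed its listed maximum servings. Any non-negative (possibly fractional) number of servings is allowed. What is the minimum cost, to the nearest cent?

Cost per mg of iron: hummus $0.5909, canned tuna $1.3077, cheddar $2.7500, milk $5.0000.
Take 2 servings of hummus: +2.2 mg iron for $1.30 (total $1.30, still need 1.8 mg).
Take 1.385 servings of canned tuna: +1.8 mg iron for $2.35 (total $3.65, still need 0.0 mg).
Greedy by cheapest-per-mg is optimal for a single linear constraint, so the minimum cost is $3.65.

$3.65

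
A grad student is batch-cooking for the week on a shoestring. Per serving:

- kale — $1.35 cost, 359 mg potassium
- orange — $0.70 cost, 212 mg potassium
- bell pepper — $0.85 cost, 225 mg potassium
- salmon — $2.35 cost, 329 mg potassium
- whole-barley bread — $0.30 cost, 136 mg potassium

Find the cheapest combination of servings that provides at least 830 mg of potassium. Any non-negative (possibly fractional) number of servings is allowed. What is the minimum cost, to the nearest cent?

Cost per mg of potassium: whole-barley bread $0.0022, orange $0.0033, kale $0.0038, bell pepper $0.0038, salmon $0.0071.
With no serving limits, use only whole-barley bread: 830 mg / 136 mg = 6.103 servings × $0.30 = $1.83.

$1.83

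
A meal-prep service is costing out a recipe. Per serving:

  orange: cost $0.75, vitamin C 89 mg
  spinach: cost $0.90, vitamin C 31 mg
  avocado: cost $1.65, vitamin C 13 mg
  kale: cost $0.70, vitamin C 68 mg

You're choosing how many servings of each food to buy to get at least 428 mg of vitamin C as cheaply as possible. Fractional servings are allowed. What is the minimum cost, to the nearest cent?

$3.61

Cost per mg of vitamin C: orange $0.0084, kale $0.0103, spinach $0.0290, avocado $0.1269.
With no serving limits, use only orange: 428 mg / 89 mg = 4.809 servings × $0.75 = $3.61.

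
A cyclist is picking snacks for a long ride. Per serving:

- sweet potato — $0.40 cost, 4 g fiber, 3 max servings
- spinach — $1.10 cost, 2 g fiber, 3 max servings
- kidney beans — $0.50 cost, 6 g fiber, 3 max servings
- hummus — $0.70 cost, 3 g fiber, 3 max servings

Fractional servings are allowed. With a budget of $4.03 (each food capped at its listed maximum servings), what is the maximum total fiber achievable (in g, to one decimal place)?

35.7 g

Fiber per dollar: kidney beans 12, sweet potato 10, hummus 4.286, spinach 1.818.
Take 3 servings of kidney beans: spends $1.50, +18.0 g fiber (running total 18.0 g).
Take 3 servings of sweet potato: spends $1.20, +12.0 g fiber (running total 30.0 g).
Take 1.9 servings of hummus: spends $1.33, +5.7 g fiber (running total 35.7 g).
Filling greedily by fiber-per-dollar is optimal for one linear limit, giving 35.7 g.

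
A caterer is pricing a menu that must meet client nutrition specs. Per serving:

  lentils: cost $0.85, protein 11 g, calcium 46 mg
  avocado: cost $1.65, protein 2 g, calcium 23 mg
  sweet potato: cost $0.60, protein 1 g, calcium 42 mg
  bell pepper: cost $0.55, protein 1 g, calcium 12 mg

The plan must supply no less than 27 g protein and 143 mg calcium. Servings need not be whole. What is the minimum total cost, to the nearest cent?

Two binding constraints pin down two serving amounts, so the optimal mix uses at most two foods. The candidates are each food alone (scaled to the tighter of protein/calcium) and each pair with both constraints tight.
lentils only: max(27/11, 143/46) = 3.109 servings → $2.64.
avocado only: max(27/2, 143/23) = 13.5 servings → $22.27.
sweet potato only: max(27/1, 143/42) = 27 servings → $16.20.
bell pepper only: max(27/1, 143/12) = 27 servings → $14.85.
lentils + avocado with both tight: 2.081 servings and 2.056 servings → $5.16.
lentils + sweet potato with both tight: 2.382 servings and 0.7957 servings → $2.50.
lentils + bell pepper with both tight: 2.105 servings and 3.849 servings → $3.91.
avocado + sweet potato with both targets exact would need a negative amount; discard.
avocado + bell pepper with both targets exact would need a negative amount; discard.
sweet potato + bell pepper with both targets exact would need a negative amount; discard.
The minimum over all feasible corners is $2.50.

$2.50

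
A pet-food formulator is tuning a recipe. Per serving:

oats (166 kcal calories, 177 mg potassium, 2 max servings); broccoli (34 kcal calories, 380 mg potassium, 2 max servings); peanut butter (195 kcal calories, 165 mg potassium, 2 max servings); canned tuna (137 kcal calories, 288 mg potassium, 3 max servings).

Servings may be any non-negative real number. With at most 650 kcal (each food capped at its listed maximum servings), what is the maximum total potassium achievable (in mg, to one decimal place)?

Potassium per kcal: broccoli 11.18, canned tuna 2.102, oats 1.066, peanut butter 0.8462.
Take 2 servings of broccoli: uses 68 kcal, +760.0 mg potassium (running total 760.0 mg).
Take 3 servings of canned tuna: uses 411 kcal, +864.0 mg potassium (running total 1624.0 mg).
Take 1.03 servings of oats: uses 171 kcal, +182.3 mg potassium (running total 1806.3 mg).
Greedy by best ratio exhausts the calories allowance optimally: 1806.3 mg.

1806.3 mg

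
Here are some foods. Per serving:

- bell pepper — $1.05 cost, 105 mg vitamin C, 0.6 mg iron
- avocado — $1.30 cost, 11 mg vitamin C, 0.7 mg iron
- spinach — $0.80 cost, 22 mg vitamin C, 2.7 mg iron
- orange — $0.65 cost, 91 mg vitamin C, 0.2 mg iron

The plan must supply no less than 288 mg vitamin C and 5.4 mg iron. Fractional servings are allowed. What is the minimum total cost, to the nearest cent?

The cheapest plan sits at a corner of the feasible region — with two constraints it uses at most two foods.
bell pepper only: max(288/105, 5.4/0.6) = 9 servings → $9.45.
avocado only: max(288/11, 5.4/0.7) = 26.18 servings → $34.04.
spinach only: max(288/22, 5.4/2.7) = 13.09 servings → $10.47.
orange only: max(288/91, 5.4/0.2) = 27 servings → $17.55.
bell pepper + avocado with both tight: 2.126 servings and 5.892 servings → $9.89.
bell pepper + spinach with both tight: 2.437 servings and 1.458 servings → $3.73.
bell pepper + orange: intersection lies outside the first quadrant.
avocado + spinach: the both-tight solution has a negative serving — not a feasible corner.
avocado + orange with both tight: 7.054 servings and 2.312 servings → $10.67.
spinach + orange with both tight: 1.798 servings and 2.73 servings → $3.21.
So the least-cost plan costs $3.21.

$3.21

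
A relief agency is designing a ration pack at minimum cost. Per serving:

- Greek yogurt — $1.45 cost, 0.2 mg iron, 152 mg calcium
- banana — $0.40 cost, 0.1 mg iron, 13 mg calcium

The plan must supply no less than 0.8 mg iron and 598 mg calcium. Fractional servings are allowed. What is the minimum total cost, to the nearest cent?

$5.75

Check every corner: each single food scaled to meet both minima, and each pair solved so both constraints bind.
Greek yogurt only: max(0.8/0.2, 598/152) = 4 servings → $5.80.
banana only: max(0.8/0.1, 598/13) = 46 servings → $18.40.
Greek yogurt + banana with both tight: 3.921 servings and 0.1587 servings → $5.75.
Cheapest feasible corner: $5.75.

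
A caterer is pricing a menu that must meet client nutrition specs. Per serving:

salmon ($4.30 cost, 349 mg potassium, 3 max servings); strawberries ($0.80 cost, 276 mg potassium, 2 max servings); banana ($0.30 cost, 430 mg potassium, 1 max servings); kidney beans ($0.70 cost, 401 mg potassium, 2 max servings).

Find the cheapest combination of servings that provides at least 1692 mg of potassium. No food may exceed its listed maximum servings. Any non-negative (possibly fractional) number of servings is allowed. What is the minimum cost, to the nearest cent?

Cost per mg of potassium: banana $0.0007, kidney beans $0.0017, strawberries $0.0029, salmon $0.0123.
Take 1 serving of banana: +430.0 mg potassium for $0.30 (total $0.30, still need 1262.0 mg).
Take 2 servings of kidney beans: +802.0 mg potassium for $1.40 (total $1.70, still need 460.0 mg).
Take 1.667 servings of strawberries: +460.0 mg potassium for $1.33 (total $3.03, still need 0.0 mg).
Filling from the cheapest source first is optimal under one linear minimum: $3.03.

$3.03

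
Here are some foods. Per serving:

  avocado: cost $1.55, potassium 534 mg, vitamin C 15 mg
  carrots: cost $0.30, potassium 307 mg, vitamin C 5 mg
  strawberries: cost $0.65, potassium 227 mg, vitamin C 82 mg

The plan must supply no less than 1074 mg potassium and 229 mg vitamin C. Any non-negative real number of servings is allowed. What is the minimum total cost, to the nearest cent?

With two linear requirements the optimum uses one or two foods; enumerate the corners.
avocado only: max(1074/534, 229/15) = 15.27 servings → $23.66.
carrots only: max(1074/307, 229/5) = 45.8 servings → $13.74.
strawberries only: max(1074/227, 229/82) = 4.731 servings → $3.08.
avocado + carrots: intersection lies outside the first quadrant.
avocado + strawberries with both tight: 0.8936 servings and 2.629 servings → $3.09.
carrots + strawberries with both tight: 1.501 servings and 2.701 servings → $2.21.
Cheapest feasible corner: $2.21.

$2.21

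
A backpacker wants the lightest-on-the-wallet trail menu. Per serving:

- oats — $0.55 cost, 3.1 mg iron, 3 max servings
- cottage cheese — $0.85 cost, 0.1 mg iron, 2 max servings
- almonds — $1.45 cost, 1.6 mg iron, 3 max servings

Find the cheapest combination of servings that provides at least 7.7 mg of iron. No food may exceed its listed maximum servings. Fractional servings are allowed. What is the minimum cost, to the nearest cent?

Cost per mg of iron: oats $0.1774, almonds $0.9062, cottage cheese $8.5000.
Take 2.484 servings of oats: +7.7 mg iron for $1.37 (total $1.37, still need 0.0 mg).
Filling from the cheapest source first is optimal under one linear minimum: $1.37.

$1.37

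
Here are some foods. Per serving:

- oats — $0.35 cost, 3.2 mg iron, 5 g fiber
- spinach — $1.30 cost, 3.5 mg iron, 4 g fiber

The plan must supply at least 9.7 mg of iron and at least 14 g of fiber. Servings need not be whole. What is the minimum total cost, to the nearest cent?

Compare the cost at each extreme point of the feasible region.
oats only: max(9.7/3.2, 14/5) = 3.031 servings → $1.06.
spinach only: max(9.7/3.5, 14/4) = 3.5 servings → $4.55.
oats + spinach with both tight: 2.17 servings and 0.7872 servings → $1.78.
The minimum over all feasible corners is $1.06.

$1.06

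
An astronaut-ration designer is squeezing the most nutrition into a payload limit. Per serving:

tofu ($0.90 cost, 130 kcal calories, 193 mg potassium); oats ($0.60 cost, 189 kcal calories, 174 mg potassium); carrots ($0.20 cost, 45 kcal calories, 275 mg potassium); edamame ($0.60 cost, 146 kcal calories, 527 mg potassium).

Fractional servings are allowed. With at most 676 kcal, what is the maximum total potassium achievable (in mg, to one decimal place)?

4131.1 mg

Potassium per kcal: carrots 6.111, edamame 3.61, tofu 1.485, oats 0.9206.
With no serving limits, spend the whole calories allowance on carrots: 676 kcal / 45 kcal × 275 mg = 4131.1 mg.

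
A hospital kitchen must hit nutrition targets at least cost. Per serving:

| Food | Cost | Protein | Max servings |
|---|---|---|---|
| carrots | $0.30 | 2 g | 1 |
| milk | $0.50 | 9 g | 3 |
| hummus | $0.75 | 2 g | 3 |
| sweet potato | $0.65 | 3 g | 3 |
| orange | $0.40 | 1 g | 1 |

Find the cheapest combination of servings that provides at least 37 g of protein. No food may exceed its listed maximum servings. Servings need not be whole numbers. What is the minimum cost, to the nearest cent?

Cost per g of protein: milk $0.0556, carrots $0.1500, sweet potato $0.2167, hummus $0.3750, orange $0.4000.
Take 3 servings of milk: +27.0 g protein for $1.50 (total $1.50, still need 10.0 g).
Take 1 serving of carrots: +2.0 g protein for $0.30 (total $1.80, still need 8.0 g).
Take 2.667 servings of sweet potato: +8.0 g protein for $1.73 (total $3.53, still need 0.0 g).
Filling from the cheapest source first is optimal under one linear minimum: $3.53.

$3.53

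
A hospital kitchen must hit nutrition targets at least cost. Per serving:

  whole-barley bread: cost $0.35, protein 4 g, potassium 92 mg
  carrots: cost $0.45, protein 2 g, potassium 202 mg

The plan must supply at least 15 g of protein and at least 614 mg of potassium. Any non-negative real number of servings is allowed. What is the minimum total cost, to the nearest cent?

whole-barley bread only: max(15/4, 614/92) = 6.674 servings → $2.34.
carrots only: max(15/2, 614/202) = 7.5 servings → $3.38.
whole-barley bread + carrots with both tight: 2.888 servings and 1.724 servings → $1.79.
Cheapest feasible corner: $1.79.

$1.79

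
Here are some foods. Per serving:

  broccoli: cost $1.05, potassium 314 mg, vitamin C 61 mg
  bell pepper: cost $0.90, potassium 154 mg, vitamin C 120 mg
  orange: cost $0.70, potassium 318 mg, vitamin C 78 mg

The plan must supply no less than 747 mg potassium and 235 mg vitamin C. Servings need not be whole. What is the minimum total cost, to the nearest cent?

$2.00

At the optimum either one food covers both requirements or two foods hit both targets exactly; no other combination can be cheaper.
broccoli only: max(747/314, 235/61) = 3.852 servings → $4.05.
bell pepper only: max(747/154, 235/120) = 4.851 servings → $4.37.
orange only: max(747/318, 235/78) = 3.013 servings → $2.11.
broccoli + bell pepper with both tight: 1.89 servings and 0.9978 servings → $2.88.
broccoli + orange with both targets exact would need a negative amount; discard.
bell pepper + orange with both tight: 0.6296 servings and 2.044 servings → $2.00.
Cheapest feasible corner: $2.00.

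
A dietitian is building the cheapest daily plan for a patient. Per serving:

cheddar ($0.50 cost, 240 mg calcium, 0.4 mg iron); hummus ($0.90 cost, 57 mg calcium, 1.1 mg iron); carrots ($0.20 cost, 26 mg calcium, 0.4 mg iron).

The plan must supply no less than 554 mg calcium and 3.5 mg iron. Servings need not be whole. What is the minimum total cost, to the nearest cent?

An LP optimum is at a vertex; with two nutrient constraints at most two foods are used. Check each candidate.
cheddar only: max(554/240, 3.5/0.4) = 8.75 servings → $4.38.
hummus only: max(554/57, 3.5/1.1) = 9.719 servings → $8.75.
carrots only: max(554/26, 3.5/0.4) = 21.31 servings → $4.26.
cheddar + hummus with both tight: 1.699 servings and 2.564 servings → $3.16.
cheddar + carrots with both tight: 1.526 servings and 7.224 servings → $2.21.
hummus + carrots: intersection lies outside the first quadrant.
Cheapest feasible corner: $2.21.

$2.21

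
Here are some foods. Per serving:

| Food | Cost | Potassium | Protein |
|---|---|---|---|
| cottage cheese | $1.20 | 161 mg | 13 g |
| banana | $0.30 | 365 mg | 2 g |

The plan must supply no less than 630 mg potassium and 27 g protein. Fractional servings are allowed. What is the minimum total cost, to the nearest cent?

$2.59

At the optimum either one food covers both requirements or two foods hit both targets exactly; no other combination can be cheaper.
cottage cheese only: max(630/161, 27/13) = 3.913 servings → $4.70.
banana only: max(630/365, 27/2) = 13.5 servings → $4.05.
cottage cheese + banana with both tight: 1.943 servings and 0.8689 servings → $2.59.
The minimum over all feasible corners is $2.59.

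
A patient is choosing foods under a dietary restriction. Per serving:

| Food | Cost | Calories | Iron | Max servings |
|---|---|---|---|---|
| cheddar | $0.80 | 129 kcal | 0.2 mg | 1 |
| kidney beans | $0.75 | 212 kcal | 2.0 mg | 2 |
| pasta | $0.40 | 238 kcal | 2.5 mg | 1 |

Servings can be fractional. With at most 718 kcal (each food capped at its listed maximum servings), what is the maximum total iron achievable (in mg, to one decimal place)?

Iron per kcal: pasta 0.0105, kidney beans 0.009434, cheddar 0.00155.
Take 1 serving of pasta: uses 238 kcal, +2.5 mg iron (running total 2.5 mg).
Take 2 servings of kidney beans: uses 424 kcal, +4.0 mg iron (running total 6.5 mg).
Take 0.4341 servings of cheddar: uses 56 kcal, +0.1 mg iron (running total 6.6 mg).
Greedy by best ratio exhausts the calories allowance optimally: 6.6 mg.

6.6 mg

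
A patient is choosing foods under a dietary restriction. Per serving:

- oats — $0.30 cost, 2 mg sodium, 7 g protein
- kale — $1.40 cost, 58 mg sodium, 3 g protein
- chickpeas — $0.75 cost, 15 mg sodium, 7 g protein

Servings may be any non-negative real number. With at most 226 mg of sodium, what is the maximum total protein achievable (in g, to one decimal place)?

Protein per mg sodium: oats 3.5, chickpeas 0.4667, kale 0.05172.
With no serving limits, spend the whole sodium allowance on oats: 226 mg / 2 mg × 7 g = 791.0 g.

791.0 g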